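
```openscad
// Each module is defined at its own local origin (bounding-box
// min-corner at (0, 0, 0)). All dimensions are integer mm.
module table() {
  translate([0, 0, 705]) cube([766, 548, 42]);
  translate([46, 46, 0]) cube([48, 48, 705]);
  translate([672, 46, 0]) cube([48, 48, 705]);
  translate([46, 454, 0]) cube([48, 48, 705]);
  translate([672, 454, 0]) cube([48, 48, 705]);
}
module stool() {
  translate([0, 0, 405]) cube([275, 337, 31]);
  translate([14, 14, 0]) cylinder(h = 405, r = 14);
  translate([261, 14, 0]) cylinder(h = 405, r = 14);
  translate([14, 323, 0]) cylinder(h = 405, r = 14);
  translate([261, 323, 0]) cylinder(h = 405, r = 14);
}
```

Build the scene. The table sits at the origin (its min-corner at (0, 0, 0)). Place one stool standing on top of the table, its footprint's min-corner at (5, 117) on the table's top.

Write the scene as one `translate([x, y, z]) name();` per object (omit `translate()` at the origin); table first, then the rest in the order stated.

table();
translate([5, 117, 747]) stool();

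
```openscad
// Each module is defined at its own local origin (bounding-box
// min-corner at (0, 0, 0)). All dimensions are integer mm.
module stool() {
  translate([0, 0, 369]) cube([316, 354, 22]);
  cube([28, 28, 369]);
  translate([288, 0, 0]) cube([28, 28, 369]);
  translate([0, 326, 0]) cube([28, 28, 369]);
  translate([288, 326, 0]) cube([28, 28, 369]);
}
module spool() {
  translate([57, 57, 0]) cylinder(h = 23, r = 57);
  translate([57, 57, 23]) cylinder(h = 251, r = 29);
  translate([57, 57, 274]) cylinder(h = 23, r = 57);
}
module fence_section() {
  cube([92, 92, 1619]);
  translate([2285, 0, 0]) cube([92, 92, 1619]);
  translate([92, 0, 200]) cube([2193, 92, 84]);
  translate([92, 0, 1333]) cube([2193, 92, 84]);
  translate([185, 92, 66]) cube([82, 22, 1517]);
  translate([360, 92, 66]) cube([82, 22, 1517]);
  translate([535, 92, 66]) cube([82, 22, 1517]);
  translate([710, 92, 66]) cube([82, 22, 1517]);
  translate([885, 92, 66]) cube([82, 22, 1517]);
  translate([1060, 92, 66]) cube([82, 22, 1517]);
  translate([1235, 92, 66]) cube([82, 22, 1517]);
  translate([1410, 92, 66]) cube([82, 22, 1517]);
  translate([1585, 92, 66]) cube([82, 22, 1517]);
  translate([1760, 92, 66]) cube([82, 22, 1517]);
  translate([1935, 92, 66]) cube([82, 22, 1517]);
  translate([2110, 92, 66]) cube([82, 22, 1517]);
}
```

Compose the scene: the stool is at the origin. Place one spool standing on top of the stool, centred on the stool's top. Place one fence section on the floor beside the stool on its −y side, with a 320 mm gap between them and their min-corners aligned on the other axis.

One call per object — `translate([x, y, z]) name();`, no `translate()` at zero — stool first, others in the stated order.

stool();
translate([101, 120, 391]) spool();
translate([0, -434, 0]) fence_section();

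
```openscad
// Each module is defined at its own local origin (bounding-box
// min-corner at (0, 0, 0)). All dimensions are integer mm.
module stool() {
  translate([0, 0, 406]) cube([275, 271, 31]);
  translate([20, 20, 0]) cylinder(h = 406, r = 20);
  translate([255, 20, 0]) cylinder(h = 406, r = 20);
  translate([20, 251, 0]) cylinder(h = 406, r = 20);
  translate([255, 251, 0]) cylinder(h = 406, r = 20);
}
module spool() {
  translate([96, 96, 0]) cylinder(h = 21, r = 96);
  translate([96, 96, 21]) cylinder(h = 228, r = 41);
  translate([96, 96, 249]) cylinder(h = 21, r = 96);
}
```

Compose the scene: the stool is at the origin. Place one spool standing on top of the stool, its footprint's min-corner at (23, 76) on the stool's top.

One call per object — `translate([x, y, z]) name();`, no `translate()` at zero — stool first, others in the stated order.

stool();
translate([23, 76, 437]) spool();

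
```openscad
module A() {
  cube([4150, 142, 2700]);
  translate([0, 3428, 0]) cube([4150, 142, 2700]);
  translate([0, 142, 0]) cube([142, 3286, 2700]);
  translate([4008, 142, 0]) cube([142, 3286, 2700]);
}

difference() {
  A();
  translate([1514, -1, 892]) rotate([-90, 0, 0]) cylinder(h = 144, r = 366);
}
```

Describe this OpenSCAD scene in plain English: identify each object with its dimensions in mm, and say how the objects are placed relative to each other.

A is a box-shaped house frame (walls only): outside footprint 4150×3570 mm, wall height 2700 mm, wall thickness 142 mm. The two y-facing walls run the full x-width; the two x-facing walls fit between the inner faces of the y-facing walls.

The house frame has a circular hole of radius 366 mm through its front wall, centred at (x = 1514, z = 892).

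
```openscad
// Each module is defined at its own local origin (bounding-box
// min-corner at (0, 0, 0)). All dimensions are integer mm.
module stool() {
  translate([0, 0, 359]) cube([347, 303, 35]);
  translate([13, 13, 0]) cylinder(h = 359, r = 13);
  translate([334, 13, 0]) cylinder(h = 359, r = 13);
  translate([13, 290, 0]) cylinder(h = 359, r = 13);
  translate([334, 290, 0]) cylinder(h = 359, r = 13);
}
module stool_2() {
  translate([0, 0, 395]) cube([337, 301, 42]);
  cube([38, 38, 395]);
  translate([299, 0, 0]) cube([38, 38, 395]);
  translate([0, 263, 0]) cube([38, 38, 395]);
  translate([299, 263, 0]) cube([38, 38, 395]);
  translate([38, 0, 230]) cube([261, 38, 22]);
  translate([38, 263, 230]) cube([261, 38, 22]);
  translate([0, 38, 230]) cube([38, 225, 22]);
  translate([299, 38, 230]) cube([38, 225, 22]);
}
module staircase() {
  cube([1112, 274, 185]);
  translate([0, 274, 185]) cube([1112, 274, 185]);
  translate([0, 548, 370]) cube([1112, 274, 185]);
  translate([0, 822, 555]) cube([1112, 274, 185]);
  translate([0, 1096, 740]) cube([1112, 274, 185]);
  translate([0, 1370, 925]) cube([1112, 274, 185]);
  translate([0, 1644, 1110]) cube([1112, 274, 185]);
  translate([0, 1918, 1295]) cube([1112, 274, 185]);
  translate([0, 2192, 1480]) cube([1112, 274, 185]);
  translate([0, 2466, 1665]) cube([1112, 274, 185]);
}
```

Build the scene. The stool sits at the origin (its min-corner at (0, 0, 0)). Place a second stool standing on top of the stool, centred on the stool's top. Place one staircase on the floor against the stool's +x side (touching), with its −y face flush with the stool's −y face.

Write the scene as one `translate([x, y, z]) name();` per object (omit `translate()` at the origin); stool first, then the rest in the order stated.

stool();
translate([5, 1, 394]) stool_2();
translate([347, 0, 0]) staircase();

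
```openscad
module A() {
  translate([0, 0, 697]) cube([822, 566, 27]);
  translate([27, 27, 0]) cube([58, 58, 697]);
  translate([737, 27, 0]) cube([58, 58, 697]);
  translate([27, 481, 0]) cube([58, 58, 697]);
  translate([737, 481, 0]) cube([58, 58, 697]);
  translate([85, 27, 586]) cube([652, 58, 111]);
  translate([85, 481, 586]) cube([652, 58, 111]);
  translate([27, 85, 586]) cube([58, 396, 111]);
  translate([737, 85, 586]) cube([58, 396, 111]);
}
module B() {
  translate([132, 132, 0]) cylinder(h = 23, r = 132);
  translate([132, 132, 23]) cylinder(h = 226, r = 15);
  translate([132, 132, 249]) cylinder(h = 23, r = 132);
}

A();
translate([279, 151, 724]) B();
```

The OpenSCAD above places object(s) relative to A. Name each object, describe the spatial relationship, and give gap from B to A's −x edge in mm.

The spool's min-x is at 279; the table's min-x is 0; gap = 279 mm.

A is a table. B is a spool. The spool is on top of the table, centred. The gap from the spool to the table's −x edge is 279 mm.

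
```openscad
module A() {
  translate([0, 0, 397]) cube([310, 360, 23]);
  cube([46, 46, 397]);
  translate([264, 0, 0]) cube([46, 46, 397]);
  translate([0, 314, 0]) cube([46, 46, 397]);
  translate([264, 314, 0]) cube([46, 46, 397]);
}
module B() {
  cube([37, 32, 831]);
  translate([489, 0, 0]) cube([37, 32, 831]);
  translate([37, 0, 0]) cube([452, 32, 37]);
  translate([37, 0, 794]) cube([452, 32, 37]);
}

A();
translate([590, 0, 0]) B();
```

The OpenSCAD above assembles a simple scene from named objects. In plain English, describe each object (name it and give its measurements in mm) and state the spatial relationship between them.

A is a four-legged stool. The seat is 310×360 mm, 23 mm thick, top at z = 420 mm. It stands on four square legs, each 46×46 mm in cross-section, from z = 0 to the seat underside, each flush with a corner of the seat.

B is a picture frame with a 452×757 mm rectangular opening (x by z) and a uniform 37 mm border on every side. Frame depth is 32 mm along y. It is built from two vertical stiles running the full outside height and two horizontal rails spanning the gap between the stiles.

The picture frame is on the floor beside the stool on its +x side.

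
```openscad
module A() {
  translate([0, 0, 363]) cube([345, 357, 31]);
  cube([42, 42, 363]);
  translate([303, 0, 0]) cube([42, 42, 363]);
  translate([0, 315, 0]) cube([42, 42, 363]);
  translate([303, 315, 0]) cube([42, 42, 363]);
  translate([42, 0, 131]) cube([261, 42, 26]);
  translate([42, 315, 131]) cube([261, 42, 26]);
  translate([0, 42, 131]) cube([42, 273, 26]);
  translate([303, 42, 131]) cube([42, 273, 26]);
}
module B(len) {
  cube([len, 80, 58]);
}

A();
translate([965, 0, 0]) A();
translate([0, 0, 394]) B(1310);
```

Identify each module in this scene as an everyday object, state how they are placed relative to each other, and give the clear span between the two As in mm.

Second stool starts at x = 965; first ends at x = 345; clear span = 965 − 345 = 620 mm.

A is a stool. B is a beam. A beam spans the tops of two stools. The clear span between the two stools is 620 mm.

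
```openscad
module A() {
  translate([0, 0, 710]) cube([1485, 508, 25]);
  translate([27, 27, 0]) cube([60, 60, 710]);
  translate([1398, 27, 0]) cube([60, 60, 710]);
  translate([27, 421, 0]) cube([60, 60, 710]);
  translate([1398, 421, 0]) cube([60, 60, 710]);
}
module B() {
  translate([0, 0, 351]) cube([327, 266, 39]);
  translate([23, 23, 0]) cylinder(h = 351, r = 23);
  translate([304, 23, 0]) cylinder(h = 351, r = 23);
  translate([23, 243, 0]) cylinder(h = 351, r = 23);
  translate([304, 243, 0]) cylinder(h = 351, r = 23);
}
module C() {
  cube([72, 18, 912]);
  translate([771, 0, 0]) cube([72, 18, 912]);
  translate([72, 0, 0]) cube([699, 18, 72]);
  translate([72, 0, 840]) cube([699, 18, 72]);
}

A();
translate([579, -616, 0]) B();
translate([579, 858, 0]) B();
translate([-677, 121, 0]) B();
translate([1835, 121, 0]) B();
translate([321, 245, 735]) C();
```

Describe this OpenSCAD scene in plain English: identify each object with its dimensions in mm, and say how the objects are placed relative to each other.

A is a table with a 1485×508 mm rectangular top, 25 mm thick, top surface at z = 735 mm, supported by four 60×60 mm square legs, each inset 27 mm from the nearest pair of top edges, running from the floor.

B is a four-legged stool. The seat is 327×266 mm, 39 mm thick, top at z = 390 mm. It stands on four round legs, each 46 mm in diameter, from z = 0 to the seat underside, each leg's axis is inset half a diameter from the nearest pair of seat edges (so the leg's bounding box is flush with the corner).

C is a picture frame with a 699×768 mm rectangular opening (x by z) and a uniform 72 mm border on every side. Frame depth is 18 mm along y. It is built from two vertical stiles running the full outside height and two horizontal rails spanning the gap between the stiles.

Four stools sit around the table at the −y, +y, −x, +x sides. The picture frame is on top of the table, centred.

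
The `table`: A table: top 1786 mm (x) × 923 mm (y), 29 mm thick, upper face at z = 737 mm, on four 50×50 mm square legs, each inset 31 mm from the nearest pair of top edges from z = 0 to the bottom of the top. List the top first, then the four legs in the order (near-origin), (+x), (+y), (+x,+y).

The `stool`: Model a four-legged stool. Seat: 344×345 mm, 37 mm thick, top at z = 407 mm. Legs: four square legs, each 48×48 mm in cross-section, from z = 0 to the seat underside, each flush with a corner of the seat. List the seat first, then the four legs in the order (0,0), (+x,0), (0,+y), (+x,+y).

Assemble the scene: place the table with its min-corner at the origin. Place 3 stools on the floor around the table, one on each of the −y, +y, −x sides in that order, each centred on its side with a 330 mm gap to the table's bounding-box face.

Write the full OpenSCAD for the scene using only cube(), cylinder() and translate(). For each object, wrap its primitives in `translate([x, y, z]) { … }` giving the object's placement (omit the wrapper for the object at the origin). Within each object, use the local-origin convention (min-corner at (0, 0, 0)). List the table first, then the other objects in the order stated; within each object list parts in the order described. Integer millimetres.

translate([0, 0, 708]) cube([1786, 923, 29]);
translate([31, 31, 0]) cube([50, 50, 708]);
translate([1705, 31, 0]) cube([50, 50, 708]);
translate([31, 842, 0]) cube([50, 50, 708]);
translate([1705, 842, 0]) cube([50, 50, 708]);
translate([721, -675, 0]) {
  translate([0, 0, 370]) cube([344, 345, 37]);
  cube([48, 48, 370]);
  translate([296, 0, 0]) cube([48, 48, 370]);
  translate([0, 297, 0]) cube([48, 48, 370]);
  translate([296, 297, 0]) cube([48, 48, 370]);
}
translate([721, 1253, 0]) {
  translate([0, 0, 370]) cube([344, 345, 37]);
  cube([48, 48, 370]);
  translate([296, 0, 0]) cube([48, 48, 370]);
  translate([0, 297, 0]) cube([48, 48, 370]);
  translate([296, 297, 0]) cube([48, 48, 370]);
}
translate([-674, 289, 0]) {
  translate([0, 0, 370]) cube([344, 345, 37]);
  cube([48, 48, 370]);
  translate([296, 0, 0]) cube([48, 48, 370]);
  translate([0, 297, 0]) cube([48, 48, 370]);
  translate([296, 297, 0]) cube([48, 48, 370]);
}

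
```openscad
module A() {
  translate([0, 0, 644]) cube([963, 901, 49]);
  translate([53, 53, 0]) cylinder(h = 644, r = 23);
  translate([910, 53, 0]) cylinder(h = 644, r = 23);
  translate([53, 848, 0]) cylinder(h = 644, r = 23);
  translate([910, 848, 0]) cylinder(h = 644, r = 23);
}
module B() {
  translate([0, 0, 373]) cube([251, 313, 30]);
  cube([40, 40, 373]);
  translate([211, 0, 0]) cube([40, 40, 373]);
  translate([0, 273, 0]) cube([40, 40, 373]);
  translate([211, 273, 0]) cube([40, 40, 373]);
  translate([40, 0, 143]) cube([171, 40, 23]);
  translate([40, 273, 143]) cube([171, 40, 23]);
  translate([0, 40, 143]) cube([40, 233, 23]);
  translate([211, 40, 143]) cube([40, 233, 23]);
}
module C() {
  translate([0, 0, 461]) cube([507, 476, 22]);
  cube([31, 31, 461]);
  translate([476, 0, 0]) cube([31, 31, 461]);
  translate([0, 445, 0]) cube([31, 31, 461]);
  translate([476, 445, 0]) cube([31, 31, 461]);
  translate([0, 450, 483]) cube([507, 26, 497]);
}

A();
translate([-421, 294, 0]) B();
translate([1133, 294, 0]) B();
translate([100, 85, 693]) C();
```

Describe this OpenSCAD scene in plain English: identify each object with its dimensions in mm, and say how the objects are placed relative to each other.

A is a table: top 963 mm (x) × 901 mm (y), 49 mm thick, upper face at z = 693 mm, on four round legs of 46 mm diameter, each leg's bounding box inset 30 mm from the nearest pair of top edges, running from z = 0 to the bottom of the top.

B is a four-legged stool. The seat is 251×313 mm, 30 mm thick, top at z = 403 mm. It stands on four square legs, each 40×40 mm in cross-section, from z = 0 to the seat underside, each flush with a corner of the seat. Four stretchers, 40 mm wide and 23 mm tall, connect adjacent legs with their undersides at z = 143 mm, each running between the inner faces of the legs it joins and aligned with the legs' outer faces on the other axis.

C is a chair: 507×476 mm seat, 22 mm thick, top at z = 483 mm, on four 31 mm square corner legs flush with the seat edges. A 26 mm thick backrest slab spans the full seat width, extending 497 mm above the seat top, its back face flush with the seat's +y edge.

Two stools sit around the table at the −x, +x sides. The chair is on top of the table.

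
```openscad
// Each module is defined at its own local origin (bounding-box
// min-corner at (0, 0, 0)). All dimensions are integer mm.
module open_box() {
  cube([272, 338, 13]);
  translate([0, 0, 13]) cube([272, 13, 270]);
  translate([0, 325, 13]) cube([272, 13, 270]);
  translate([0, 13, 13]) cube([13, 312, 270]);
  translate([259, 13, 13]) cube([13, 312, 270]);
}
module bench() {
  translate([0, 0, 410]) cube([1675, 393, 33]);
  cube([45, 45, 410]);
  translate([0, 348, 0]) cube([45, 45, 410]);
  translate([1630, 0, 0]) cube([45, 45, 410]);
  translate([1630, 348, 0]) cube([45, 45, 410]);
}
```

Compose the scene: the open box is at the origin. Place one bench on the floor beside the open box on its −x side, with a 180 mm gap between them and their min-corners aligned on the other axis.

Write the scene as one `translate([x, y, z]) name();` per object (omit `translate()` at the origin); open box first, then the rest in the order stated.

open_box();
translate([-1855, 0, 0]) bench();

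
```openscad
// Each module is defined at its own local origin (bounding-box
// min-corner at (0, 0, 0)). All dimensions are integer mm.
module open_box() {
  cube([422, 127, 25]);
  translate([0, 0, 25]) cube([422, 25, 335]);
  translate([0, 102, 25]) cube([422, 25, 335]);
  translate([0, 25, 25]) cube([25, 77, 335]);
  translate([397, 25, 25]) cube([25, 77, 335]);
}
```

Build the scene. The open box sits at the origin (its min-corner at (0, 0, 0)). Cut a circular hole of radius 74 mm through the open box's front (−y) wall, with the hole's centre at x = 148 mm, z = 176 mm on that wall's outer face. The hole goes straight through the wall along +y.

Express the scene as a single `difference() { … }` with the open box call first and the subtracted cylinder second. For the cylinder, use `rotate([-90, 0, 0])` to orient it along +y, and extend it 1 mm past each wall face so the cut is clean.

difference() {
  open_box();
  translate([148, -1, 176]) rotate([-90, 0, 0]) cylinder(h = 27, r = 74);
}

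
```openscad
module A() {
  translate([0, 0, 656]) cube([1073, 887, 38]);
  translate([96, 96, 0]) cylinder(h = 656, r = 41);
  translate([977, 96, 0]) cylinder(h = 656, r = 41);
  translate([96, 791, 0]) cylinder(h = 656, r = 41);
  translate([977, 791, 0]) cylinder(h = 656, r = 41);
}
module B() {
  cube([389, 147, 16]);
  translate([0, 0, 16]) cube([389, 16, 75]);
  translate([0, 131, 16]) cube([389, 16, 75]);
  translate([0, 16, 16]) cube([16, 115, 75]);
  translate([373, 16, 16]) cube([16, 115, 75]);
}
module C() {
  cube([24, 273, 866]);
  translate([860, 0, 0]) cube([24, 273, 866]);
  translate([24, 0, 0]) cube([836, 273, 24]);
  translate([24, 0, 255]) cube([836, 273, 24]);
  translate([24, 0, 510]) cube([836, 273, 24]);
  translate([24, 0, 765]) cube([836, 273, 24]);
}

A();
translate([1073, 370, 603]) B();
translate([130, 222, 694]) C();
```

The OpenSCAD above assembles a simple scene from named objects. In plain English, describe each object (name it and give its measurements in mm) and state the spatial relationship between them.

A is a table: top 1073 mm (x) × 887 mm (y), 38 mm thick, upper face at z = 694 mm, on four round legs of 82 mm diameter, each leg's bounding box inset 55 mm from the nearest pair of top edges, running from z = 0 to the bottom of the top.

B is an open storage box with external size 389×147×91 mm and wall thickness 16 mm (the base is also 16 mm thick). The base covers the whole footprint; the four walls stand on the base, with the y-facing walls full-width and the x-facing walls fitting between their inner faces.

C is an open bookshelf. Two side panels, each 24 mm thick, 273 mm deep and 866 mm tall, stand 884 mm apart (outside-to-outside). Between them sit 4 shelves, each 24 mm thick and 273 mm deep, spanning the full gap between the sides. The bottom shelf rests on the floor (its underside at z = 0) and the clear gap between one shelf's top and the next shelf's underside is 231 mm.

The open box is beside the table with their tops flush at z = 694. The bookshelf is on top of the table.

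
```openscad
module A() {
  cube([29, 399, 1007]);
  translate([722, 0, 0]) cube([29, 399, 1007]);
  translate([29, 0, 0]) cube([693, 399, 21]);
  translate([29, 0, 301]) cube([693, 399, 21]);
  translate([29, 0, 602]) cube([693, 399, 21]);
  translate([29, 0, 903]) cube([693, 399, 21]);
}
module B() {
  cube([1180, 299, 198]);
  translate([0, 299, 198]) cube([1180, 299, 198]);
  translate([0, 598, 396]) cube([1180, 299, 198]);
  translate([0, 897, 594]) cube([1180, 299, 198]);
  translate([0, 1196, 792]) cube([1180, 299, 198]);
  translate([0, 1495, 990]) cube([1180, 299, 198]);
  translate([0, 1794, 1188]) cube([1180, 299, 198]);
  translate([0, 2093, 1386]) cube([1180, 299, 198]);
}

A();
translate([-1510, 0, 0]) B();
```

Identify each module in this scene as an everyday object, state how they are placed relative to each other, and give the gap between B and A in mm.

A is a bookshelf. B is a staircase. The staircase is on the floor beside the bookshelf on its −x side. The gap between the staircase and the bookshelf is 330 mm.

The staircase's nearest face is 330 mm from the bookshelf's −x face.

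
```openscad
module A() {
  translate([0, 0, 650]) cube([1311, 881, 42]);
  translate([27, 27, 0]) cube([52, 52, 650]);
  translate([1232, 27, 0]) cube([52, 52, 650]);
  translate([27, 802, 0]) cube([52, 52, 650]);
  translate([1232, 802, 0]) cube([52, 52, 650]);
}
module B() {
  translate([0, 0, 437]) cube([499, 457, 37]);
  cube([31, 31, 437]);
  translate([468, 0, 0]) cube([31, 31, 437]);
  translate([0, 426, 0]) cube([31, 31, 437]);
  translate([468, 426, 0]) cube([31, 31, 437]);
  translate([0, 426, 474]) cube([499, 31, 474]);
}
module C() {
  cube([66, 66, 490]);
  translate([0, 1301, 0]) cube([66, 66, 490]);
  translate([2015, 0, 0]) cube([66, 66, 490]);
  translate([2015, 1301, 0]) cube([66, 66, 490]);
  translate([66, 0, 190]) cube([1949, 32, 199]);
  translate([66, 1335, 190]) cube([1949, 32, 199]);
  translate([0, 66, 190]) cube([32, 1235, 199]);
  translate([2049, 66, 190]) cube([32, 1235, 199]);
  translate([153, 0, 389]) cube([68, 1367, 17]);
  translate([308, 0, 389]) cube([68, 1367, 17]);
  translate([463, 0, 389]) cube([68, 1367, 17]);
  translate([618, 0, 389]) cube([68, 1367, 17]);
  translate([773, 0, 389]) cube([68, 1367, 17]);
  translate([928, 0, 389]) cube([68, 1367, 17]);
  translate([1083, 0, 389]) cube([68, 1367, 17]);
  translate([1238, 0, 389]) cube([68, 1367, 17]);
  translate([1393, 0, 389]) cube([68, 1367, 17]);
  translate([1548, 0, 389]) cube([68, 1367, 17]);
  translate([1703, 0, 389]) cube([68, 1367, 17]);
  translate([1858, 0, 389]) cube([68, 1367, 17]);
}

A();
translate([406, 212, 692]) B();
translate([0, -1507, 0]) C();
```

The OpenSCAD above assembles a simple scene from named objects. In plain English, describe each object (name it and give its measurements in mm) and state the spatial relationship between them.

A is a rectangular dining table. The top is 1311×881×42 mm with its upper surface at z = 692 mm. It stands on four 52×52 mm square legs, each inset 27 mm from the nearest pair of top edges, running from the floor to the underside of the top.

B is a chair: 499×457 mm seat, 37 mm thick, top at z = 474 mm, on four 31 mm square corner legs flush with the seat edges. A 31 mm thick backrest slab spans the full seat width, extending 474 mm above the seat top, its back face flush with the seat's +y edge.

C is a bed frame 2081 mm long (x) by 1367 mm wide (y). Four 66×66 mm corner posts, 490 mm tall, at the corners of the footprint. Four rails of 32 mm thickness and 199 mm height run between adjacent posts with their undersides at z = 190 mm, their outer faces flush with the outside of the frame (the two x-running rails run between the posts' inner faces; the two y-running rails run between the posts' inner faces). 12 slats, each 68 mm wide (x) and 17 mm thick, lie across the top of the two x-running rails, running the full 1367 mm width of the frame in y; the slats are evenly spaced along x between the inner faces of the end posts with equal gaps (rounded down to the nearest mm) at the −x end and between each pair — any rounding remainder accumulates at the +x end.

The chair is on top of the table, centred. The bed frame is on the floor beside the table on its −y side.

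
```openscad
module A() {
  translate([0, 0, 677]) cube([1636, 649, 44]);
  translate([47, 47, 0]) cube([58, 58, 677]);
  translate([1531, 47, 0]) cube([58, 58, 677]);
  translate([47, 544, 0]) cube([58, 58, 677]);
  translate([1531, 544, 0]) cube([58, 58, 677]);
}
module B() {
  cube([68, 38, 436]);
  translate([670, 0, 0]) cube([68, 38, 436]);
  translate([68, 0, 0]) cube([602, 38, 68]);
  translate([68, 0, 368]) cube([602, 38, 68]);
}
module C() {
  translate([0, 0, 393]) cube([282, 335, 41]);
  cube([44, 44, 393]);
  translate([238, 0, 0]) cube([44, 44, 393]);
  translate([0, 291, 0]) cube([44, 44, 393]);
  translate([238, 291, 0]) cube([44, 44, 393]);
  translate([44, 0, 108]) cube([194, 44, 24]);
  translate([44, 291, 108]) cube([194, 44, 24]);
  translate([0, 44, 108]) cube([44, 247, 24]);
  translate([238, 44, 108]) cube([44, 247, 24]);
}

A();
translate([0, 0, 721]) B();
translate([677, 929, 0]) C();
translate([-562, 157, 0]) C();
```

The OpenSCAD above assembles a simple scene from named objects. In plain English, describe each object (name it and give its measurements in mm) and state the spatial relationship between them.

A is a table: top 1636 mm (x) × 649 mm (y), 44 mm thick, upper face at z = 721 mm, on four 58×58 mm square legs, each inset 47 mm from the nearest pair of top edges, running from z = 0 to the bottom of the top.

B is a picture frame with a 602×300 mm rectangular opening (x by z) and a uniform 68 mm border on every side. Frame depth is 38 mm along y. It is built from two vertical stiles running the full outside height and two horizontal rails spanning the gap between the stiles.

C is a simple wooden stool: a rectangular seat 282 mm (x) by 335 mm (y), 41 mm thick, top face at z = 434 mm, on four square legs, each 44×44 mm in cross-section. The legs rest on z = 0, each flush with a corner of the seat. Four stretchers, 44 mm wide and 24 mm tall, connect adjacent legs with their undersides at z = 108 mm, each running between the inner faces of the legs it joins and aligned with the legs' outer faces on the other axis.

The picture frame is on top of the table. Two stools sit around the table at the +y, −x sides.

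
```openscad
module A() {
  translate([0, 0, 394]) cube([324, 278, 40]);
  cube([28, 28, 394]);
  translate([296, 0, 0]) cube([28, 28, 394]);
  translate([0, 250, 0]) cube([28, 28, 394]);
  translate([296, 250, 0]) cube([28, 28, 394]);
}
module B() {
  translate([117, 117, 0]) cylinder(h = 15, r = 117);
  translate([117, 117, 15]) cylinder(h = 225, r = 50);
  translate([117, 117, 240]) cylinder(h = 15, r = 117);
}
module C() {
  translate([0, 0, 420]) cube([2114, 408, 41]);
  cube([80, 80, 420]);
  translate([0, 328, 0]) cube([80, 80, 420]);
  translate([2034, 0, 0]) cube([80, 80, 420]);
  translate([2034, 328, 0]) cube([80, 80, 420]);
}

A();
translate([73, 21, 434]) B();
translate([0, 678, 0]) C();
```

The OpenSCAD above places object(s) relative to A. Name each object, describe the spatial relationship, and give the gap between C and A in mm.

The bench's nearest face is 400 mm from the stool's +y face.

A is a stool. B is a spool. C is a bench. The spool is on top of the stool. The bench is on the floor beside the stool on its +y side. The gap between the bench and the stool is 400 mm.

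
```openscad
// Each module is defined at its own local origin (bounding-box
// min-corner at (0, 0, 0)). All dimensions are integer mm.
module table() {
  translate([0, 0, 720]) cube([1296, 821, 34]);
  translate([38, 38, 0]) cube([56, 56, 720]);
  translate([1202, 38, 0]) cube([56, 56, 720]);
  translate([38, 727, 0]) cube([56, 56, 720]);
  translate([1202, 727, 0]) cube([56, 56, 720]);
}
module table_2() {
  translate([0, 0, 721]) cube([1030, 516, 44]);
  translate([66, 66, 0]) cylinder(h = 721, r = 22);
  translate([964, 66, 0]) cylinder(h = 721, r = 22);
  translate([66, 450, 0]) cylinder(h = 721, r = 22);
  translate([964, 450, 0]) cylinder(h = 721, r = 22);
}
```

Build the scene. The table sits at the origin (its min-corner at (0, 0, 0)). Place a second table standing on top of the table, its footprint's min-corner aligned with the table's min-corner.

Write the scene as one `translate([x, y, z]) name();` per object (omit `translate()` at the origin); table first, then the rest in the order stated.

table();
translate([0, 0, 754]) table_2();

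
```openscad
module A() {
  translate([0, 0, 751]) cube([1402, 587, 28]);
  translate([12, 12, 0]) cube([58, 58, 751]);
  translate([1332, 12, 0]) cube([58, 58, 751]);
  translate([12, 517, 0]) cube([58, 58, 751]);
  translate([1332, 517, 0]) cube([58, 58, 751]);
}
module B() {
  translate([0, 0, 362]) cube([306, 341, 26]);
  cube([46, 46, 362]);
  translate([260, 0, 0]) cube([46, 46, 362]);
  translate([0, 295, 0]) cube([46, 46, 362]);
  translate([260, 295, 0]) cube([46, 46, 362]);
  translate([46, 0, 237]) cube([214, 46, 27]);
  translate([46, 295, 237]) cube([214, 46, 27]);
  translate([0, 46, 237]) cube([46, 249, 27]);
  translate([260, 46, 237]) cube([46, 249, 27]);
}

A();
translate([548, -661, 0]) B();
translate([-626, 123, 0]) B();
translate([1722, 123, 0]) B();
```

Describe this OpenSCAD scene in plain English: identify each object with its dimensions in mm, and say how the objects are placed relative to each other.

A is a table with a 1402×587 mm rectangular top, 28 mm thick, top surface at z = 779 mm, supported by four 58×58 mm square legs, each inset 12 mm from the nearest pair of top edges, running from the floor.

B is a four-legged stool. The seat is a 306×341×26 mm slab whose top surface is at z = 388 mm; four square legs, each 46×46 mm in cross-section, run from the floor (z = 0) to the underside of the seat, each flush with a corner of the seat. Four stretchers, 46 mm wide and 27 mm tall, connect adjacent legs with their undersides at z = 237 mm, each running between the inner faces of the legs it joins and aligned with the legs' outer faces on the other axis.

Three stools sit around the table at the −y, −x, +x sides.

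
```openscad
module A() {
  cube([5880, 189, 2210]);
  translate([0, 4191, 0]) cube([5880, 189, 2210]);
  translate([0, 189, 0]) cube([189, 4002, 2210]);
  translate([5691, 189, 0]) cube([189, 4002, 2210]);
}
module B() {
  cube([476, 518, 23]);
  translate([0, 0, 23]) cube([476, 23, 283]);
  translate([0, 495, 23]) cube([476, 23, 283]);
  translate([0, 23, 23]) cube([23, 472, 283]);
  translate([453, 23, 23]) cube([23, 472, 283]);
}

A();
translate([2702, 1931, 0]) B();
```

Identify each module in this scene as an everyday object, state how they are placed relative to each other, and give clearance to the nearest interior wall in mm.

A is a house frame. B is an open box. The open box sits inside the house frame, centred. The clearance to the nearest interior wall is 1742 mm.

Clearances: x = 2513, y = 1742; minimum 1742 mm.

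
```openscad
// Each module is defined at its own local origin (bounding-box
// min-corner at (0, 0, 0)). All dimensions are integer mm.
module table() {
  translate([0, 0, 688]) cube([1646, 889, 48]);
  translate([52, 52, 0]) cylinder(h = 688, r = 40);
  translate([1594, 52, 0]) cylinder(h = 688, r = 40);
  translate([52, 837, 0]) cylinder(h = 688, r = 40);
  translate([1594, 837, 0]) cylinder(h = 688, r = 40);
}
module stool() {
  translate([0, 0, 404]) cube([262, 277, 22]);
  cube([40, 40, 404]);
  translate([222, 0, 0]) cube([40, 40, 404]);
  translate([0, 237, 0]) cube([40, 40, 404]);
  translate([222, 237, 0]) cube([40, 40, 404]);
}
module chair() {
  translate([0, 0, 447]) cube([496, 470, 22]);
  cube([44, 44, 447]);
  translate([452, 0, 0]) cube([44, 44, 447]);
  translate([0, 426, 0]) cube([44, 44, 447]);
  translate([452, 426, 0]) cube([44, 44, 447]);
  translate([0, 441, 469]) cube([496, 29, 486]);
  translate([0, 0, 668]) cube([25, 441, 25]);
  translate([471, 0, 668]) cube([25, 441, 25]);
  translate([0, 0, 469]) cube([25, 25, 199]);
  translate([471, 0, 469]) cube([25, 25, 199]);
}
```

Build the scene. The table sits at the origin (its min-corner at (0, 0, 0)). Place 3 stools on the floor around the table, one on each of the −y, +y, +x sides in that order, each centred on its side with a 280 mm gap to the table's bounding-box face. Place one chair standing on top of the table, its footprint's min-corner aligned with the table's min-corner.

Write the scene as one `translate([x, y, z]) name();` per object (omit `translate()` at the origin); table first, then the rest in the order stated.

table();
translate([692, -557, 0]) stool();
translate([692, 1169, 0]) stool();
translate([1926, 306, 0]) stool();
translate([0, 0, 736]) chair();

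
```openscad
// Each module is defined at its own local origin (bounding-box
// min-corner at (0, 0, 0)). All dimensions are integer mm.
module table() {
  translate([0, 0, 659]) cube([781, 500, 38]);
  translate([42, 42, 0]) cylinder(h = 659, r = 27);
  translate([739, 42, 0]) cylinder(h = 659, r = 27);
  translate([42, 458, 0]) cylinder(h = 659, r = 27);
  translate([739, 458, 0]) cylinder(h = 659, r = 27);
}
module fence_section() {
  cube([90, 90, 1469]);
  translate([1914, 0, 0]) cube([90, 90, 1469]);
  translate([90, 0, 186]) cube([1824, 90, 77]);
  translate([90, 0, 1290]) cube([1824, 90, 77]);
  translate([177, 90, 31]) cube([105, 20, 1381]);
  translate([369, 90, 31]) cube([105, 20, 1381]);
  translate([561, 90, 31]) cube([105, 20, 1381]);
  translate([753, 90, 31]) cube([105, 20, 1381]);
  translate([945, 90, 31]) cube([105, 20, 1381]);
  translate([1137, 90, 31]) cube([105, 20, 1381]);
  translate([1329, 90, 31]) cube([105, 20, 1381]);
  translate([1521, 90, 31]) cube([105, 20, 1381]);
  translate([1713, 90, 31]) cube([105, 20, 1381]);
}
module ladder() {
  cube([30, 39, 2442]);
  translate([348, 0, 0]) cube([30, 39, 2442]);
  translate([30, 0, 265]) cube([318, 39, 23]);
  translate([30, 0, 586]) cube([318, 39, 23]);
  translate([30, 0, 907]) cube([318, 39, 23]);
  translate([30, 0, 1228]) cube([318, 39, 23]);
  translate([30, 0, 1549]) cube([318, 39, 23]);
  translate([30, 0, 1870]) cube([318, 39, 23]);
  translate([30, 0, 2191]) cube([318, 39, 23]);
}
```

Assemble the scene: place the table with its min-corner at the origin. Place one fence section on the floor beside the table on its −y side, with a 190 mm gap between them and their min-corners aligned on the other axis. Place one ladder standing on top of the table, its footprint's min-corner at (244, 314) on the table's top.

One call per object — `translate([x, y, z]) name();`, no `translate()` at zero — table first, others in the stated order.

table();
translate([0, -300, 0]) fence_section();
translate([244, 314, 697]) ladder();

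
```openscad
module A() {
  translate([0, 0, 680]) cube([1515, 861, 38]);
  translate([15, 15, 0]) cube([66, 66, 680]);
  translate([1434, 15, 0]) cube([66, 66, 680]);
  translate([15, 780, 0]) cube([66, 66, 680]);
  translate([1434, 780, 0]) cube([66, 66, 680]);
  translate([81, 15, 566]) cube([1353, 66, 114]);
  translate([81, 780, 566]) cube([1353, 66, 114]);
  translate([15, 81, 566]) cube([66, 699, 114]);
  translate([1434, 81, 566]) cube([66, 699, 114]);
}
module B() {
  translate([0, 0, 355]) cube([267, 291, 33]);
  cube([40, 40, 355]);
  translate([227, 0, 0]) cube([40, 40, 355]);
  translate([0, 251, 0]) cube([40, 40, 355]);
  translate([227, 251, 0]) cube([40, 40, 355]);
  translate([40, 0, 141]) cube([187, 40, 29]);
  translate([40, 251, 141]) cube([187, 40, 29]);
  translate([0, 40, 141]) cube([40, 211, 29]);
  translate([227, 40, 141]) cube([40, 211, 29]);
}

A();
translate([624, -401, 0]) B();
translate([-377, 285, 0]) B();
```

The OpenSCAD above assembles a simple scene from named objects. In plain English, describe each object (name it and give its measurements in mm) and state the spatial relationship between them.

A is a rectangular dining table. The top is 1515×861×38 mm with its upper surface at z = 718 mm. It stands on four 66×66 mm square legs, each inset 15 mm from the nearest pair of top edges, running from the floor to the underside of the top. Four apron rails, 66 mm thick and 114 mm tall, run between adjacent legs with their top edges flush with the underside of the top and their outer faces flush with the legs' outer faces.

B is a four-legged stool. The seat is 267×291 mm, 33 mm thick, top at z = 388 mm. It stands on four square legs, each 40×40 mm in cross-section, from z = 0 to the seat underside, each flush with a corner of the seat. Four stretchers, 40 mm wide and 29 mm tall, connect adjacent legs with their undersides at z = 141 mm, each running between the inner faces of the legs it joins and aligned with the legs' outer faces on the other axis.

Two stools sit around the table at the −y, −x sides.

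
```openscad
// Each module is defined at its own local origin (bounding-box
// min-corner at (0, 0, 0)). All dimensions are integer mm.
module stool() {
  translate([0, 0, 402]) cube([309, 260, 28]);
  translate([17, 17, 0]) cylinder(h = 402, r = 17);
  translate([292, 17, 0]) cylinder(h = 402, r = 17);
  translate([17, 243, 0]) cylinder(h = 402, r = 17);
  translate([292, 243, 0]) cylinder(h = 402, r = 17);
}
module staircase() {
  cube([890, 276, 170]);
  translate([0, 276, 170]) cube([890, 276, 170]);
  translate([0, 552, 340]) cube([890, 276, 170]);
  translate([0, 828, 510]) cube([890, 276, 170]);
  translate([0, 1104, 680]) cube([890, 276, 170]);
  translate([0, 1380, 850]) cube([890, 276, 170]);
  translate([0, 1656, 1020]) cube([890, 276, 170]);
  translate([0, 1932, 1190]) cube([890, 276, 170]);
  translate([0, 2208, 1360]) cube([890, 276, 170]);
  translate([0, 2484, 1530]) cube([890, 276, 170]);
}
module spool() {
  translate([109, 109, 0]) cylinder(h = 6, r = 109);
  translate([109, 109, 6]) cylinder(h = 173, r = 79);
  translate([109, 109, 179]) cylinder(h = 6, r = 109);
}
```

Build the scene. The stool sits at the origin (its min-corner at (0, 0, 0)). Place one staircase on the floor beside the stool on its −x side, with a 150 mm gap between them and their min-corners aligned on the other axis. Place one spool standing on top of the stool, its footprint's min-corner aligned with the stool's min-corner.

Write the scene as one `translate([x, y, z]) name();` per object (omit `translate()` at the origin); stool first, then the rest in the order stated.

stool();
translate([-1040, 0, 0]) staircase();
translate([0, 0, 430]) spool();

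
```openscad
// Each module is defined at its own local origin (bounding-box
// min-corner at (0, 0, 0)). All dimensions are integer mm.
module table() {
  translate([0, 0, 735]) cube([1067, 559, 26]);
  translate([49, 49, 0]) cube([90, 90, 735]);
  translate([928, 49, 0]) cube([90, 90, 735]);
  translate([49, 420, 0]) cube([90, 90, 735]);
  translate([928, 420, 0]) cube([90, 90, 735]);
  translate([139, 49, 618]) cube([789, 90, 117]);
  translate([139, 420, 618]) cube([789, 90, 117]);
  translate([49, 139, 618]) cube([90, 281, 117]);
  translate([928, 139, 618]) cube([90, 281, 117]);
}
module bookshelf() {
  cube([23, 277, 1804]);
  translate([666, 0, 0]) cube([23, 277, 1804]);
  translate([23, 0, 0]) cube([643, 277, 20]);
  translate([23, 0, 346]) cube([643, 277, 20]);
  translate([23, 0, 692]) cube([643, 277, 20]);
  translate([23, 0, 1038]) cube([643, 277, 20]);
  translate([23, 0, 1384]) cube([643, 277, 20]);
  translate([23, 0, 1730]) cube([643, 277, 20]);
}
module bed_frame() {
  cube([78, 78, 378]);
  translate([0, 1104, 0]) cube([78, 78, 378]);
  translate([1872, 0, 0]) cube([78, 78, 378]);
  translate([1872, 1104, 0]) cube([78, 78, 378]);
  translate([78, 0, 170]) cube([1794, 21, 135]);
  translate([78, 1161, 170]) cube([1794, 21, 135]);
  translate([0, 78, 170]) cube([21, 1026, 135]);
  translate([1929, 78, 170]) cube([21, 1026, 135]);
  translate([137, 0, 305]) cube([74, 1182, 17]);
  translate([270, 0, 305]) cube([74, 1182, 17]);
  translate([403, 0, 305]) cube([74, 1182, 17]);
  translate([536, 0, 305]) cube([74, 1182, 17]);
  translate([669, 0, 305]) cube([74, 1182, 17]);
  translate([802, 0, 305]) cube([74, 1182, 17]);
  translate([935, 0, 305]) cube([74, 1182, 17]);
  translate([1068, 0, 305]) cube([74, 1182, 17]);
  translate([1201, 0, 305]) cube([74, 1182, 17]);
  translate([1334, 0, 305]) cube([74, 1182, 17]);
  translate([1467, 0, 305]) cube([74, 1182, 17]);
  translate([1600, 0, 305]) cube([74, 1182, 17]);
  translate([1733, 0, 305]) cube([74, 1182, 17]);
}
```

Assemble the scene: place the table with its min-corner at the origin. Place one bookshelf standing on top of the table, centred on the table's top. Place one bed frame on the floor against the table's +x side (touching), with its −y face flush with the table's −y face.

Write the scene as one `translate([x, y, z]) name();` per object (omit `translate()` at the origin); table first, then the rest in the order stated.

table();
translate([189, 141, 761]) bookshelf();
translate([1067, 0, 0]) bed_frame();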